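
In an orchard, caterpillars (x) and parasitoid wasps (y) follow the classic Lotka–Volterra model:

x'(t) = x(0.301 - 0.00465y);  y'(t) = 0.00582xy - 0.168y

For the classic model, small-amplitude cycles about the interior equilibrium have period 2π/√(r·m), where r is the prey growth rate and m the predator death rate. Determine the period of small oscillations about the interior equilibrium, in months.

Here r = 0.301 and m = 0.168, so r·m = 0.0506.
ω = √0.0506 = 0.225 per month, hence T = 2π/ω ≈ 27.9 months.

T ≈ 27.9 months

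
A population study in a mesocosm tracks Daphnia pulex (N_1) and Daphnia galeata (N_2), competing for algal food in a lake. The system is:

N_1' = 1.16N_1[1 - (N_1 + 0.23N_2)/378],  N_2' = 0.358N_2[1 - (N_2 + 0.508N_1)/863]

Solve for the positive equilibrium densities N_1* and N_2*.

N_1* ≈ 203, N_2* ≈ 760

Setting both brackets to zero gives the nullclines N_1 + 0.23N_2 = 378 and 0.508N_1 + N_2 = 863.
Substituting N_2 = 863 - 0.508N_1 into the first: N_1(1 - 0.23·0.508) = 378 - 0.23·863.
So N_1* = 180/0.883 = 203, and then N_2* = 863 - 0.508·203 = 760.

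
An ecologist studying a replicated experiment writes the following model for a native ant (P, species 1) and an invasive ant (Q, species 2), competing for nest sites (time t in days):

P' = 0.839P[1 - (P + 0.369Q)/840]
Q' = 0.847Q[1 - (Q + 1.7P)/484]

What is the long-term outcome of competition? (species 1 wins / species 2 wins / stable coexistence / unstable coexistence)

species 1 excludes species 2

Compare the nullcline intercepts: K1/α12 = 840/0.369 = 2280 > K2 = 484; K2/α21 = 484/1.7 = 285 < K1 = 840.
Since the inequalities point opposite ways, species 1 can invade but species 2 cannot.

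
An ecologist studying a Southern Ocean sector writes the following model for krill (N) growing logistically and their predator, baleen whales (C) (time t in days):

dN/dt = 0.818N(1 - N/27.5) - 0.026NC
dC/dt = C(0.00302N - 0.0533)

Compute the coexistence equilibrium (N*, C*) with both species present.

From dC/dt = 0 with C > 0: 0.00302N* = 0.0533, so N* = 17.6.
Substitute into dN/dt = 0: 0.818(1 - 17.6/27.5) = 0.026C*.
The bracket is 0.358, giving C* = 0.293/0.026 = 11.3.

N* ≈ 17.6, C* ≈ 11.3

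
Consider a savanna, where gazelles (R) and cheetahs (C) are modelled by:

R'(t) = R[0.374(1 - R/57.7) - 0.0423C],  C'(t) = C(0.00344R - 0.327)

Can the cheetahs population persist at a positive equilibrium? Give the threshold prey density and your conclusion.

Threshold R = 95.1; K < 95.1, so no, the predator goes extinct.

The predator equation gives dC/dt > 0 only when R > 0.327/0.00344 = 95.1.
Without the predator, R → K = 57.7. Since 57.7 < 95.1, the predator cannot invade.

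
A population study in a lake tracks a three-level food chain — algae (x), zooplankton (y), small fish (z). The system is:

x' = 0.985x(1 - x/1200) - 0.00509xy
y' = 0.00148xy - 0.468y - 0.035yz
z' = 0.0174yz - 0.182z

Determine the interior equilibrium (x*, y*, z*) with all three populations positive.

From dz/dt = 0: 0.0174y* = 0.182, so y* = 10.5.
From dx/dt = 0: 0.985(1 - x*/1200) = 0.00509·10.5, giving x* = 1200·(1 - 0.0541) = 1140.
From dy/dt = 0: 0.00148·1140 - 0.468 = 0.035z*, so z* = 1.21/0.035 = 34.6.

x* ≈ 1140, y* ≈ 10.5, z* ≈ 34.6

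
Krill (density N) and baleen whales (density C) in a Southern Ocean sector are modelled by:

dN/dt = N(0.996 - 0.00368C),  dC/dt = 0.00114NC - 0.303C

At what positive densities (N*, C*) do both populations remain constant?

Set dC/dt = 0 with C > 0: 0.00114N - 0.303 = 0, so N* = 0.303/0.00114 = 266.
Set dN/dt = 0 with N > 0: 0.996 - 0.00368C = 0, so C* = 0.996/0.00368 = 271.

N* ≈ 266, C* ≈ 271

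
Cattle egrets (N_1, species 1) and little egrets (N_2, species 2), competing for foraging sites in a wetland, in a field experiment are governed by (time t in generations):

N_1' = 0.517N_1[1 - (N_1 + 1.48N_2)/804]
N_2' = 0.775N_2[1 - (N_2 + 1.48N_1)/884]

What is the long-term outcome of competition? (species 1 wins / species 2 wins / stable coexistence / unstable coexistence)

unstable coexistence (outcome depends on initial conditions)

Compare the nullcline intercepts: K1/α12 = 804/1.48 = 543 < K2 = 884; K2/α21 = 884/1.48 = 597 < K1 = 804.
Since both are reversed, neither can invade when rare; the interior point is a saddle.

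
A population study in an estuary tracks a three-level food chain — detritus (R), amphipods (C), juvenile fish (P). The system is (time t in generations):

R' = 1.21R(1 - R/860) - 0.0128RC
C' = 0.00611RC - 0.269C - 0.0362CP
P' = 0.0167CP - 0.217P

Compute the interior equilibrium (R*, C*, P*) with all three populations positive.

From dP/dt = 0: 0.0167C* = 0.217, so C* = 13.
From dR/dt = 0: 1.21(1 - R*/860) = 0.0128·13, giving R* = 860·(1 - 0.137) = 742.
From dC/dt = 0: 0.00611·742 - 0.269 = 0.0362P*, so P* = 4.26/0.0362 = 118.

R* ≈ 742, C* ≈ 13, P* ≈ 118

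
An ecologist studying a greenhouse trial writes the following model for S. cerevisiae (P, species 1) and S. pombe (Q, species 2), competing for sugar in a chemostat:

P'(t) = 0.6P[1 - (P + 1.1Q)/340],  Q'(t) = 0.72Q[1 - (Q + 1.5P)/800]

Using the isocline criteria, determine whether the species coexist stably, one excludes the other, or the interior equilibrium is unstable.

Compare the nullcline intercepts: K1/α12 = 340/1.1 = 309 < K2 = 800; K2/α21 = 800/1.5 = 533 > K1 = 340.
Since the inequalities point opposite ways, species 2 can invade but species 1 cannot.

species 2 excludes species 1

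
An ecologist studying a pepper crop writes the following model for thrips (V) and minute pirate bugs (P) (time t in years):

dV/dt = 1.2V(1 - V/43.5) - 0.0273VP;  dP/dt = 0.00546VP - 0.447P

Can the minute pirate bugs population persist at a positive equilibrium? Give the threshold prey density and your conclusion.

Threshold V = 81.9; K < 81.9, so no, the predator goes extinct.

The predator equation gives dP/dt > 0 only when V > 0.447/0.00546 = 81.9.
Without the predator, V → K = 43.5. Since 43.5 < 81.9, the predator cannot invade.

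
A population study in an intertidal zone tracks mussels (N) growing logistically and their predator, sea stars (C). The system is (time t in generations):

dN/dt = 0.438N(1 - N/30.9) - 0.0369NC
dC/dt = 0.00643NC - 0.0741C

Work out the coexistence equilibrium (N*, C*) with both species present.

From dC/dt = 0 with C > 0: 0.00643N* = 0.0741, so N* = 11.5.
Substitute into dN/dt = 0: 0.438(1 - 11.5/30.9) = 0.0369C*.
The bracket is 0.627, giving C* = 0.275/0.0369 = 7.44.

N* ≈ 11.5, C* ≈ 7.44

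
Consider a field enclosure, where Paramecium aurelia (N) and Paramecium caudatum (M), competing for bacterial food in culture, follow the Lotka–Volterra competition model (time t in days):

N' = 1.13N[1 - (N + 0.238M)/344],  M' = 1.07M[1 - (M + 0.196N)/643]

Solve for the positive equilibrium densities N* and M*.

N* ≈ 200, M* ≈ 604

Setting both brackets to zero gives the nullclines N + 0.238M = 344 and 0.196N + M = 643.
Substituting M = 643 - 0.196N into the first: N(1 - 0.238·0.196) = 344 - 0.238·643.
So N* = 191/0.953 = 200, and then M* = 643 - 0.196·200 = 604.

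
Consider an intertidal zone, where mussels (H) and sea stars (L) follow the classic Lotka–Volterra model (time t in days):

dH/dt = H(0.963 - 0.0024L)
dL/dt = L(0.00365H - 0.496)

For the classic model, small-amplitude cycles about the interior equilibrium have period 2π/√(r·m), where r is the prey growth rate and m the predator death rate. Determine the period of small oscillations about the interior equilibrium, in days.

Here r = 0.963 and m = 0.496, so r·m = 0.478.
ω = √0.478 = 0.691 per day, hence T = 2π/ω ≈ 9.09 days.

T ≈ 9.09 days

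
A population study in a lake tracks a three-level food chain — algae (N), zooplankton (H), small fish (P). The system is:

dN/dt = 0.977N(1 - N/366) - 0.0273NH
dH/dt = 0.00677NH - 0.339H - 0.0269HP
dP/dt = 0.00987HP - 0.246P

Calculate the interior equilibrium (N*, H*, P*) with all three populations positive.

N* ≈ 111, H* ≈ 24.9, P* ≈ 15.4

From dP/dt = 0: 0.00987H* = 0.246, so H* = 24.9.
From dN/dt = 0: 0.977(1 - N*/366) = 0.0273·24.9, giving N* = 366·(1 - 0.696) = 111.
From dH/dt = 0: 0.00677·111 - 0.339 = 0.0269P*, so P* = 0.413/0.0269 = 15.4.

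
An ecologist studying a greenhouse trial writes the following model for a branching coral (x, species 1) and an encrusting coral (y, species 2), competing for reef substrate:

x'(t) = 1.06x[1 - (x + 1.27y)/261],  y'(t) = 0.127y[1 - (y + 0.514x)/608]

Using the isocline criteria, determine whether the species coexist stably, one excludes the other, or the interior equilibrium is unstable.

species 2 excludes species 1

Compare the nullcline intercepts: K1/α12 = 261/1.27 = 206 < K2 = 608; K2/α21 = 608/0.514 = 1180 > K1 = 261.
Since the inequalities point opposite ways, species 2 can invade but species 1 cannot.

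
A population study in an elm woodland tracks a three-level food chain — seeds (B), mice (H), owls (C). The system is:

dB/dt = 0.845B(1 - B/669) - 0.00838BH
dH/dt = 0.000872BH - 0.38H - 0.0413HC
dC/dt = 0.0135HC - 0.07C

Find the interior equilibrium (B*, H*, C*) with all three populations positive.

From dC/dt = 0: 0.0135H* = 0.07, so H* = 5.19.
From dB/dt = 0: 0.845(1 - B*/669) = 0.00838·5.19, giving B* = 669·(1 - 0.0514) = 635.
From dH/dt = 0: 0.000872·635 - 0.38 = 0.0413C*, so C* = 0.173/0.0413 = 4.2.

B* ≈ 635, H* ≈ 5.19, C* ≈ 4.2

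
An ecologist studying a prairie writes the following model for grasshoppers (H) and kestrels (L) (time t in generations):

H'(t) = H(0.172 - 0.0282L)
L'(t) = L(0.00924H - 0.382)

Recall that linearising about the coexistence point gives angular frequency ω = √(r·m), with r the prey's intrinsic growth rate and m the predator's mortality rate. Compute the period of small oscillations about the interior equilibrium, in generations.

T ≈ 24.5 generations

Here r = 0.172 and m = 0.382, so r·m = 0.0657.
ω = √0.0657 = 0.256 per generation, hence T = 2π/ω ≈ 24.5 generations.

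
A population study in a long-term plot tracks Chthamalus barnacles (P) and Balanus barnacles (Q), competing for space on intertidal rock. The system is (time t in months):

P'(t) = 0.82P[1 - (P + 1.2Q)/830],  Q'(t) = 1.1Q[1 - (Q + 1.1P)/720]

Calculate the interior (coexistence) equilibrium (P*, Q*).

P* ≈ 106, Q* ≈ 603

Setting both brackets to zero gives the nullclines P + 1.2Q = 830 and 1.1P + Q = 720.
Substituting Q = 720 - 1.1P into the first: P(1 - 1.2·1.1) = 830 - 1.2·720.
So P* = -34/-0.32 = 106, and then Q* = 720 - 1.1·106 = 603.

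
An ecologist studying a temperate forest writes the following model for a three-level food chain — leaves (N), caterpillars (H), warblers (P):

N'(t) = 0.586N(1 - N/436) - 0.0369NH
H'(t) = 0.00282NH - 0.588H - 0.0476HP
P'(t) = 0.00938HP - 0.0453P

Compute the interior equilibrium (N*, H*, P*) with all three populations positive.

N* ≈ 303, H* ≈ 4.83, P* ≈ 5.62

From dP/dt = 0: 0.00938H* = 0.0453, so H* = 4.83.
From dN/dt = 0: 0.586(1 - N*/436) = 0.0369·4.83, giving N* = 436·(1 - 0.304) = 303.
From dH/dt = 0: 0.00282·303 - 0.588 = 0.0476P*, so P* = 0.268/0.0476 = 5.62.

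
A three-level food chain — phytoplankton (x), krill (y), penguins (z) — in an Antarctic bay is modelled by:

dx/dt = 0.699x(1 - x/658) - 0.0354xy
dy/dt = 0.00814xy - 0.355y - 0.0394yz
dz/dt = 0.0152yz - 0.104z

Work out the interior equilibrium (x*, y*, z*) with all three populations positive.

x* ≈ 430, y* ≈ 6.84, z* ≈ 79.8

From dz/dt = 0: 0.0152y* = 0.104, so y* = 6.84.
From dx/dt = 0: 0.699(1 - x*/658) = 0.0354·6.84, giving x* = 658·(1 - 0.347) = 430.
From dy/dt = 0: 0.00814·430 - 0.355 = 0.0394z*, so z* = 3.15/0.0394 = 79.8.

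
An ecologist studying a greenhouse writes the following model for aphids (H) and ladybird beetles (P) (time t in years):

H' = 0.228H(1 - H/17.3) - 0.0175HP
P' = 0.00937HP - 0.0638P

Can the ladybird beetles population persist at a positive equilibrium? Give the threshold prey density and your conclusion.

Threshold H = 6.81; K > 6.81, so yes, the predator persists.

The predator equation gives dP/dt > 0 only when H > 0.0638/0.00937 = 6.81.
Without the predator, H → K = 17.3. Since 17.3 > 6.81, the predator can invade and persist.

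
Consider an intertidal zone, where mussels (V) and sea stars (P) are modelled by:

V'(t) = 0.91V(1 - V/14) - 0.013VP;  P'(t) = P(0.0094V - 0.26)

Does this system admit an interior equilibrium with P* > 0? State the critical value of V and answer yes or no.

Threshold V = 27.7; K < 27.7, so no, the predator goes extinct.

The predator equation gives dP/dt > 0 only when V > 0.26/0.0094 = 27.7.
Without the predator, V → K = 14. Since 14 < 27.7, the predator cannot invade.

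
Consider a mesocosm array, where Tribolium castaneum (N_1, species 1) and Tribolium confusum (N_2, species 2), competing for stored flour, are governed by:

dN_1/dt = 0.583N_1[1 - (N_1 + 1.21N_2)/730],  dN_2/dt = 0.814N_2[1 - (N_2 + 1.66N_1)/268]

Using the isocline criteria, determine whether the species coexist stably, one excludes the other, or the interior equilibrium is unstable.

Compare the nullcline intercepts: K1/α12 = 730/1.21 = 603 > K2 = 268; K2/α21 = 268/1.66 = 161 < K1 = 730.
Since the inequalities point opposite ways, species 1 can invade but species 2 cannot.

species 1 excludes species 2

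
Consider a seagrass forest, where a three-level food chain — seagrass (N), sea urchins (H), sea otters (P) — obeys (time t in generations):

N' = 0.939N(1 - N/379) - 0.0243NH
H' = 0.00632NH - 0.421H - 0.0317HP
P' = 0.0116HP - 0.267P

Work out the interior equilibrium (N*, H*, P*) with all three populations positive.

N* ≈ 153, H* ≈ 23, P* ≈ 17.3

From dP/dt = 0: 0.0116H* = 0.267, so H* = 23.
From dN/dt = 0: 0.939(1 - N*/379) = 0.0243·23, giving N* = 379·(1 - 0.596) = 153.
From dH/dt = 0: 0.00632·153 - 0.421 = 0.0317P*, so P* = 0.548/0.0317 = 17.3.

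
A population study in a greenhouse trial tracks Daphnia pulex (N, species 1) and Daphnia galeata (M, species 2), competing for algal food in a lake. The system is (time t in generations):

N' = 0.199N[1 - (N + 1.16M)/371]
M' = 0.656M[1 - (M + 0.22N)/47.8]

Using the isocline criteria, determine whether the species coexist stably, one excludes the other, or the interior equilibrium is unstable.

species 1 excludes species 2

Compare the nullcline intercepts: K1/α12 = 371/1.16 = 320 > K2 = 47.8; K2/α21 = 47.8/0.22 = 217 < K1 = 371.
Since the inequalities point opposite ways, species 1 can invade but species 2 cannot.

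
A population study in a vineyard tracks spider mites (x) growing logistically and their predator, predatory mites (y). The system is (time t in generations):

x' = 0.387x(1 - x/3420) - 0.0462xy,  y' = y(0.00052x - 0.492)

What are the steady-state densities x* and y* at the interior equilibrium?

x* ≈ 946, y* ≈ 6.06

From dy/dt = 0 with y > 0: 0.00052x* = 0.492, so x* = 946.
Substitute into dx/dt = 0: 0.387(1 - 946/3420) = 0.0462y*.
The bracket is 0.723, giving y* = 0.28/0.0462 = 6.06.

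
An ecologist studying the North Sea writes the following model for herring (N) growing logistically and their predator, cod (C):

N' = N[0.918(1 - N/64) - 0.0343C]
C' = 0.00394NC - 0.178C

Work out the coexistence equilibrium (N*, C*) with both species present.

From dC/dt = 0 with C > 0: 0.00394N* = 0.178, so N* = 45.2.
Substitute into dN/dt = 0: 0.918(1 - 45.2/64) = 0.0343C*.
The bracket is 0.294, giving C* = 0.27/0.0343 = 7.87.

N* ≈ 45.2, C* ≈ 7.87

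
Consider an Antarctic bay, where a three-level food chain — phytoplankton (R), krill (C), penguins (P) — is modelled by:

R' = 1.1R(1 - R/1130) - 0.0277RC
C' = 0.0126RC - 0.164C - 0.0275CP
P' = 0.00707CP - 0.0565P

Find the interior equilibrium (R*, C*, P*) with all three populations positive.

R* ≈ 903, C* ≈ 7.99, P* ≈ 408

From dP/dt = 0: 0.00707C* = 0.0565, so C* = 7.99.
From dR/dt = 0: 1.1(1 - R*/1130) = 0.0277·7.99, giving R* = 1130·(1 - 0.201) = 903.
From dC/dt = 0: 0.0126·903 - 0.164 = 0.0275P*, so P* = 11.2/0.0275 = 408.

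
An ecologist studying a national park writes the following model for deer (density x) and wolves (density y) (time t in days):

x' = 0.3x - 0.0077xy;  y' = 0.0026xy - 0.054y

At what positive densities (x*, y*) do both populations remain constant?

x* ≈ 20.8, y* ≈ 39

Set dy/dt = 0 with y > 0: 0.0026x - 0.054 = 0, so x* = 0.054/0.0026 = 20.8.
Set dx/dt = 0 with x > 0: 0.3 - 0.0077y = 0, so y* = 0.3/0.0077 = 39.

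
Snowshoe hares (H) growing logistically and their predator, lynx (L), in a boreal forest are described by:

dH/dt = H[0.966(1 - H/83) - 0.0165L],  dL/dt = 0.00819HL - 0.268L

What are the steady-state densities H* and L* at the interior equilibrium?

From dL/dt = 0 with L > 0: 0.00819H* = 0.268, so H* = 32.7.
Substitute into dH/dt = 0: 0.966(1 - 32.7/83) = 0.0165L*.
The bracket is 0.606, giving L* = 0.585/0.0165 = 35.5.

H* ≈ 32.7, L* ≈ 35.5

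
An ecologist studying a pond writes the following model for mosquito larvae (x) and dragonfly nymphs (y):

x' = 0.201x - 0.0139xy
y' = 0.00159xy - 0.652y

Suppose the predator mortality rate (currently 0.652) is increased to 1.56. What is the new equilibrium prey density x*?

At the interior fixed point, setting dy/dt = 0 with y > 0 fixes x* = (predator death rate)/(xy coefficient) — independent of the other coefficients.
With the change, x* = 1.56/0.00159 = 981; it rises from 410.

x* ≈ 981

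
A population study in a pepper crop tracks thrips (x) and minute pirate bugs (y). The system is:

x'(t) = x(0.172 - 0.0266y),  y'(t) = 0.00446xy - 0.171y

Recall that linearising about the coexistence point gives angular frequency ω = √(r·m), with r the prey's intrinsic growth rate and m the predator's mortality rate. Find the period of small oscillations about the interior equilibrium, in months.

Here r = 0.172 and m = 0.171, so r·m = 0.0294.
ω = √0.0294 = 0.171 per month, hence T = 2π/ω ≈ 36.6 months.

T ≈ 36.6 months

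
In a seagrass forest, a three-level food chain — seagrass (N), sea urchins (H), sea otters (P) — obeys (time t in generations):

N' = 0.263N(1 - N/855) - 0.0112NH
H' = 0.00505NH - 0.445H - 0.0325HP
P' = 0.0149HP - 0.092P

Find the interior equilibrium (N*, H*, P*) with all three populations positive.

N* ≈ 630, H* ≈ 6.17, P* ≈ 84.2

From dP/dt = 0: 0.0149H* = 0.092, so H* = 6.17.
From dN/dt = 0: 0.263(1 - N*/855) = 0.0112·6.17, giving N* = 855·(1 - 0.263) = 630.
From dH/dt = 0: 0.00505·630 - 0.445 = 0.0325P*, so P* = 2.74/0.0325 = 84.2.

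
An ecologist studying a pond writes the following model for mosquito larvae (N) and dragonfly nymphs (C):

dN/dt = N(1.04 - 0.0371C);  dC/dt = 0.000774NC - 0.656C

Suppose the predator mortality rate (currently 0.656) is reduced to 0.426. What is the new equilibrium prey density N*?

At the interior fixed point, setting dC/dt = 0 with C > 0 fixes N* = (predator death rate)/(NC coefficient) — independent of the other coefficients.
With the change, N* = 0.426/0.000774 = 550; it falls from 848.

N* ≈ 550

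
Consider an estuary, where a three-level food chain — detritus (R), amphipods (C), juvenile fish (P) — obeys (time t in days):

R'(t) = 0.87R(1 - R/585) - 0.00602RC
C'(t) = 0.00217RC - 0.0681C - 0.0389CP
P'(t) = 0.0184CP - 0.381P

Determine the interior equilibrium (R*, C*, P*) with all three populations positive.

R* ≈ 501, C* ≈ 20.7, P* ≈ 26.2

From dP/dt = 0: 0.0184C* = 0.381, so C* = 20.7.
From dR/dt = 0: 0.87(1 - R*/585) = 0.00602·20.7, giving R* = 585·(1 - 0.143) = 501.
From dC/dt = 0: 0.00217·501 - 0.0681 = 0.0389P*, so P* = 1.02/0.0389 = 26.2.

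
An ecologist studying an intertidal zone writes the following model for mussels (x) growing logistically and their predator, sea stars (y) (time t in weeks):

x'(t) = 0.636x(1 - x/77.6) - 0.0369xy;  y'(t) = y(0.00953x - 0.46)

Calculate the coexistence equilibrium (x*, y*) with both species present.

x* ≈ 48.3, y* ≈ 6.51

From dy/dt = 0 with y > 0: 0.00953x* = 0.46, so x* = 48.3.
Substitute into dx/dt = 0: 0.636(1 - 48.3/77.6) = 0.0369y*.
The bracket is 0.378, giving y* = 0.24/0.0369 = 6.51.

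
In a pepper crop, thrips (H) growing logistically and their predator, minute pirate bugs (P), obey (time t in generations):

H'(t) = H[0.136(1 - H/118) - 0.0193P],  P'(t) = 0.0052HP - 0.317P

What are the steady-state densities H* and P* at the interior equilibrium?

H* ≈ 61, P* ≈ 3.41

From dP/dt = 0 with P > 0: 0.0052H* = 0.317, so H* = 61.
Substitute into dH/dt = 0: 0.136(1 - 61/118) = 0.0193P*.
The bracket is 0.483, giving P* = 0.0657/0.0193 = 3.41.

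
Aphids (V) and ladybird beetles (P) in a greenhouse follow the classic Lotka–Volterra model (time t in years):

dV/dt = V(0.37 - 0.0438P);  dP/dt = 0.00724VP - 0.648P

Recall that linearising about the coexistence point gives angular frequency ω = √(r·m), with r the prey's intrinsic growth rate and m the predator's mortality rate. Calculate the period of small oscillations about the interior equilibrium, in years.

Here r = 0.37 and m = 0.648, so r·m = 0.24.
ω = √0.24 = 0.49 per year, hence T = 2π/ω ≈ 12.8 years.

T ≈ 12.8 years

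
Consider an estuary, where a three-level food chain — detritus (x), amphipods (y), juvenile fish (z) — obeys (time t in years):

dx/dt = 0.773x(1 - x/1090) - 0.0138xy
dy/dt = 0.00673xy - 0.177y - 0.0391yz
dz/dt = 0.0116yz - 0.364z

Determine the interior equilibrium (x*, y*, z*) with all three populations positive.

x* ≈ 479, y* ≈ 31.4, z* ≈ 78

From dz/dt = 0: 0.0116y* = 0.364, so y* = 31.4.
From dx/dt = 0: 0.773(1 - x*/1090) = 0.0138·31.4, giving x* = 1090·(1 - 0.56) = 479.
From dy/dt = 0: 0.00673·479 - 0.177 = 0.0391z*, so z* = 3.05/0.0391 = 78.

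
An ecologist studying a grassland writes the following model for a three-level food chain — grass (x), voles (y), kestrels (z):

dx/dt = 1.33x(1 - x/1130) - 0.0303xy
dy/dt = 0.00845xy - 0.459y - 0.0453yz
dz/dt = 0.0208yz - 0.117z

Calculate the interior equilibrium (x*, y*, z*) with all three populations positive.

x* ≈ 985, y* ≈ 5.63, z* ≈ 174

From dz/dt = 0: 0.0208y* = 0.117, so y* = 5.63.
From dx/dt = 0: 1.33(1 - x*/1130) = 0.0303·5.63, giving x* = 1130·(1 - 0.128) = 985.
From dy/dt = 0: 0.00845·985 - 0.459 = 0.0453z*, so z* = 7.87/0.0453 = 174.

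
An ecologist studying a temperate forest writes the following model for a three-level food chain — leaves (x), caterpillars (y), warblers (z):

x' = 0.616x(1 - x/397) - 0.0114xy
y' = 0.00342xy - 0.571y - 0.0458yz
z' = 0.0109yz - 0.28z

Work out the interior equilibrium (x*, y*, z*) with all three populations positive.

From dz/dt = 0: 0.0109y* = 0.28, so y* = 25.7.
From dx/dt = 0: 0.616(1 - x*/397) = 0.0114·25.7, giving x* = 397·(1 - 0.475) = 208.
From dy/dt = 0: 0.00342·208 - 0.571 = 0.0458z*, so z* = 0.141/0.0458 = 3.08.

x* ≈ 208, y* ≈ 25.7, z* ≈ 3.08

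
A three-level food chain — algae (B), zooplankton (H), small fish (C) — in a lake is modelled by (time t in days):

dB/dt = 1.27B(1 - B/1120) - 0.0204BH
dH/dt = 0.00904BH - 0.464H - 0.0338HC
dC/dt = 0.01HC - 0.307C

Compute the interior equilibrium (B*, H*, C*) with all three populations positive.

From dC/dt = 0: 0.01H* = 0.307, so H* = 30.7.
From dB/dt = 0: 1.27(1 - B*/1120) = 0.0204·30.7, giving B* = 1120·(1 - 0.493) = 568.
From dH/dt = 0: 0.00904·568 - 0.464 = 0.0338C*, so C* = 4.67/0.0338 = 138.

B* ≈ 568, H* ≈ 30.7, C* ≈ 138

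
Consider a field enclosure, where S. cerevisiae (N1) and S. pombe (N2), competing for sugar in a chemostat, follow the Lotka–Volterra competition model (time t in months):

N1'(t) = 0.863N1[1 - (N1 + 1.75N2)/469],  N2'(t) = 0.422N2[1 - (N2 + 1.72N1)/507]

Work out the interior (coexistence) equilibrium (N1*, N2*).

Setting both brackets to zero gives the nullclines N1 + 1.75N2 = 469 and 1.72N1 + N2 = 507.
Substituting N2 = 507 - 1.72N1 into the first: N1(1 - 1.75·1.72) = 469 - 1.75·507.
So N1* = -418/-2.01 = 208, and then N2* = 507 - 1.72·208 = 149.

N1* ≈ 208, N2* ≈ 149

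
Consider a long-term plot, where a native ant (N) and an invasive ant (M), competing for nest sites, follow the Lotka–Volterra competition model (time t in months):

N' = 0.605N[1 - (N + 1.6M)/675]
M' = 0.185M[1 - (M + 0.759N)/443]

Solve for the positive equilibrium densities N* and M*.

N* ≈ 158, M* ≈ 323

Setting both brackets to zero gives the nullclines N + 1.6M = 675 and 0.759N + M = 443.
Substituting M = 443 - 0.759N into the first: N(1 - 1.6·0.759) = 675 - 1.6·443.
So N* = -33.8/-0.214 = 158, and then M* = 443 - 0.759·158 = 323.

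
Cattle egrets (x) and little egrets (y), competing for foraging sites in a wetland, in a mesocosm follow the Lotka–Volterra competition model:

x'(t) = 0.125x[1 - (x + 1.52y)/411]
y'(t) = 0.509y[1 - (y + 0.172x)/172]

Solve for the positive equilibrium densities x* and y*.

Setting both brackets to zero gives the nullclines x + 1.52y = 411 and 0.172x + y = 172.
Substituting y = 172 - 0.172x into the first: x(1 - 1.52·0.172) = 411 - 1.52·172.
So x* = 150/0.739 = 203, and then y* = 172 - 0.172·203 = 137.

x* ≈ 203, y* ≈ 137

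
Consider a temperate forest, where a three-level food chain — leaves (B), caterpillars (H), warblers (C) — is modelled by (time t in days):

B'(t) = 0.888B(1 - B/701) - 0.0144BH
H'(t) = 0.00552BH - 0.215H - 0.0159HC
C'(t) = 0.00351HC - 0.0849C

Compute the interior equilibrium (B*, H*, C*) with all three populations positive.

From dC/dt = 0: 0.00351H* = 0.0849, so H* = 24.2.
From dB/dt = 0: 0.888(1 - B*/701) = 0.0144·24.2, giving B* = 701·(1 - 0.392) = 426.
From dH/dt = 0: 0.00552·426 - 0.215 = 0.0159C*, so C* = 2.14/0.0159 = 134.

B* ≈ 426, H* ≈ 24.2, C* ≈ 134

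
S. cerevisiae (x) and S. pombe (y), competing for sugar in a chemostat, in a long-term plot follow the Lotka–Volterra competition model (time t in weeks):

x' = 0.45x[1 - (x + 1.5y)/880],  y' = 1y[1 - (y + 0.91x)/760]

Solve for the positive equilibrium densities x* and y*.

x* ≈ 712, y* ≈ 112

Setting both brackets to zero gives the nullclines x + 1.5y = 880 and 0.91x + y = 760.
Substituting y = 760 - 0.91x into the first: x(1 - 1.5·0.91) = 880 - 1.5·760.
So x* = -260/-0.365 = 712, and then y* = 760 - 0.91·712 = 112.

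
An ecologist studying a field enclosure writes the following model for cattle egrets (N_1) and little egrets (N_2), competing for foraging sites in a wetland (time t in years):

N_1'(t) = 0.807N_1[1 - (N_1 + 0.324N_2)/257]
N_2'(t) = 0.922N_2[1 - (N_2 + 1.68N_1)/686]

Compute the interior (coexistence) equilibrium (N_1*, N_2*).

Setting both brackets to zero gives the nullclines N_1 + 0.324N_2 = 257 and 1.68N_1 + N_2 = 686.
Substituting N_2 = 686 - 1.68N_1 into the first: N_1(1 - 0.324·1.68) = 257 - 0.324·686.
So N_1* = 34.7/0.456 = 76.2, and then N_2* = 686 - 1.68·76.2 = 558.

N_1* ≈ 76.2, N_2* ≈ 558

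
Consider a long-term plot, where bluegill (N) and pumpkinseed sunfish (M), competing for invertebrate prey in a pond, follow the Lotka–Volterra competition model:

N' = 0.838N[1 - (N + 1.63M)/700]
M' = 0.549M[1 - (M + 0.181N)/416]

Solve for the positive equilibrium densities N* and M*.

Setting both brackets to zero gives the nullclines N + 1.63M = 700 and 0.181N + M = 416.
Substituting M = 416 - 0.181N into the first: N(1 - 1.63·0.181) = 700 - 1.63·416.
So N* = 21.9/0.705 = 31.1, and then M* = 416 - 0.181·31.1 = 410.

N* ≈ 31.1, M* ≈ 410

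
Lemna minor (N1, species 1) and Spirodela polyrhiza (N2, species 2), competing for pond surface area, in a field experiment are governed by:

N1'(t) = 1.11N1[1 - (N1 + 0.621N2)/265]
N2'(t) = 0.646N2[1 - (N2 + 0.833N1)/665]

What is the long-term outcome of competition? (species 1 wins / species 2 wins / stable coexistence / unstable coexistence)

Compare the nullcline intercepts: K1/α12 = 265/0.621 = 427 < K2 = 665; K2/α21 = 665/0.833 = 798 > K1 = 265.
Since the inequalities point opposite ways, species 2 can invade but species 1 cannot.

species 2 excludes species 1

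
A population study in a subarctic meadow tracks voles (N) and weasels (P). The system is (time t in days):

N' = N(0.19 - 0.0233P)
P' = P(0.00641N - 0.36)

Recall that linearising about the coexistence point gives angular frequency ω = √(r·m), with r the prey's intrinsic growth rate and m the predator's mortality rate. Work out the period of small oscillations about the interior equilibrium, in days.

Here r = 0.19 and m = 0.36, so r·m = 0.0684.
ω = √0.0684 = 0.262 per day, hence T = 2π/ω ≈ 24 days.

T ≈ 24 days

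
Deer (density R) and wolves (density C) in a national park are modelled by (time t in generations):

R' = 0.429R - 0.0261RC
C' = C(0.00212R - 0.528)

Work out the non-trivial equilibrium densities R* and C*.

R* ≈ 249, C* ≈ 16.4

Set dC/dt = 0 with C > 0: 0.00212R - 0.528 = 0, so R* = 0.528/0.00212 = 249.
Set dR/dt = 0 with R > 0: 0.429 - 0.0261C = 0, so C* = 0.429/0.0261 = 16.4.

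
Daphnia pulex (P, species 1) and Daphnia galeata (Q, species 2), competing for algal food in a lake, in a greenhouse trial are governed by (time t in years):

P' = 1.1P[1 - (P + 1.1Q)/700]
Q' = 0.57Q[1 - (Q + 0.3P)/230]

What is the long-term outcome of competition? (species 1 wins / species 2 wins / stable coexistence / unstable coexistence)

Compare the nullcline intercepts: K1/α12 = 700/1.1 = 636 > K2 = 230; K2/α21 = 230/0.3 = 767 > K1 = 700.
Since both inequalities hold, each species can invade when rare, so the interior equilibrium is stable.

stable coexistence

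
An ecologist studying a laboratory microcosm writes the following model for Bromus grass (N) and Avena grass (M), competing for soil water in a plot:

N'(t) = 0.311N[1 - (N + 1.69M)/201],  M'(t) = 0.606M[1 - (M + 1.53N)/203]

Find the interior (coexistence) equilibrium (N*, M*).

Setting both brackets to zero gives the nullclines N + 1.69M = 201 and 1.53N + M = 203.
Substituting M = 203 - 1.53N into the first: N(1 - 1.69·1.53) = 201 - 1.69·203.
So N* = -142/-1.59 = 89.6, and then M* = 203 - 1.53·89.6 = 65.9.

N* ≈ 89.6, M* ≈ 65.9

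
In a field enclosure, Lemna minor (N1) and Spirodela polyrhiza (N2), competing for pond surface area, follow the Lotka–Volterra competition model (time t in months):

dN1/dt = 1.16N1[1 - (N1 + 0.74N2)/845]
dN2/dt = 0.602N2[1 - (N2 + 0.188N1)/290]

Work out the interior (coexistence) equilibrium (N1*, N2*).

Setting both brackets to zero gives the nullclines N1 + 0.74N2 = 845 and 0.188N1 + N2 = 290.
Substituting N2 = 290 - 0.188N1 into the first: N1(1 - 0.74·0.188) = 845 - 0.74·290.
So N1* = 630/0.861 = 732, and then N2* = 290 - 0.188·732 = 152.

N1* ≈ 732, N2* ≈ 152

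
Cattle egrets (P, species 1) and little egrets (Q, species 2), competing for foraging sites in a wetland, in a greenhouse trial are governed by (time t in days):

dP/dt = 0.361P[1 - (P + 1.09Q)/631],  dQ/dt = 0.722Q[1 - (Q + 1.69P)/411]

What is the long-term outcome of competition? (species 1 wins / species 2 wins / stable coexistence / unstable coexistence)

Compare the nullcline intercepts: K1/α12 = 631/1.09 = 579 > K2 = 411; K2/α21 = 411/1.69 = 243 < K1 = 631.
Since the inequalities point opposite ways, species 1 can invade but species 2 cannot.

species 1 excludes species 2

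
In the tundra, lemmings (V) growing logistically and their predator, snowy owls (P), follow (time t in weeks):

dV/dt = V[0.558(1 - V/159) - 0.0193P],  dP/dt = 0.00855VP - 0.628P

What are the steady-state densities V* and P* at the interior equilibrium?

From dP/dt = 0 with P > 0: 0.00855V* = 0.628, so V* = 73.5.
Substitute into dV/dt = 0: 0.558(1 - 73.5/159) = 0.0193P*.
The bracket is 0.538, giving P* = 0.3/0.0193 = 15.6.

V* ≈ 73.5, P* ≈ 15.6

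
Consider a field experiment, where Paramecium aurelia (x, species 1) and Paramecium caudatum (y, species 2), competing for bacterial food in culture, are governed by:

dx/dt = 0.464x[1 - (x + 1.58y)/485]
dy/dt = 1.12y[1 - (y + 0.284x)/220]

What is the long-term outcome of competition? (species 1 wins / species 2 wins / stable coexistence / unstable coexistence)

Compare the nullcline intercepts: K1/α12 = 485/1.58 = 307 > K2 = 220; K2/α21 = 220/0.284 = 775 > K1 = 485.
Since both inequalities hold, each species can invade when rare, so the interior equilibrium is stable.

stable coexistence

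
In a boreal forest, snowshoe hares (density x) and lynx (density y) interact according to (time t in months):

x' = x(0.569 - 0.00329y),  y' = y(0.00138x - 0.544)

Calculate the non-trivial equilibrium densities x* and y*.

x* ≈ 394, y* ≈ 173

Set dy/dt = 0 with y > 0: 0.00138x - 0.544 = 0, so x* = 0.544/0.00138 = 394.
Set dx/dt = 0 with x > 0: 0.569 - 0.00329y = 0, so y* = 0.569/0.00329 = 173.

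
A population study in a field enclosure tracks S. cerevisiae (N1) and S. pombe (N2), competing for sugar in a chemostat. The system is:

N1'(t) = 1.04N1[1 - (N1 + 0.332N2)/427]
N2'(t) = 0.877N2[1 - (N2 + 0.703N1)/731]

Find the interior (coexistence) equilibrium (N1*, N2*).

Setting both brackets to zero gives the nullclines N1 + 0.332N2 = 427 and 0.703N1 + N2 = 731.
Substituting N2 = 731 - 0.703N1 into the first: N1(1 - 0.332·0.703) = 427 - 0.332·731.
So N1* = 184/0.767 = 240, and then N2* = 731 - 0.703·240 = 562.

N1* ≈ 240, N2* ≈ 562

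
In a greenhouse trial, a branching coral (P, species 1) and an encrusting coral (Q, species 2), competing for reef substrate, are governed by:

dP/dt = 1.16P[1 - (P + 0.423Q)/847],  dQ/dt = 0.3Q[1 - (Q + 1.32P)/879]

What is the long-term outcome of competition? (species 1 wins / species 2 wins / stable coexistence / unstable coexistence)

Compare the nullcline intercepts: K1/α12 = 847/0.423 = 2000 > K2 = 879; K2/α21 = 879/1.32 = 666 < K1 = 847.
Since the inequalities point opposite ways, species 1 can invade but species 2 cannot.

species 1 excludes species 2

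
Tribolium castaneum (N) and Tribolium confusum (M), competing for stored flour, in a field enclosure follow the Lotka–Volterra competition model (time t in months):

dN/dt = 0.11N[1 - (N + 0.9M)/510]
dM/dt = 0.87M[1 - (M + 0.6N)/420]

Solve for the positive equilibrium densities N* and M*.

N* ≈ 287, M* ≈ 248

Setting both brackets to zero gives the nullclines N + 0.9M = 510 and 0.6N + M = 420.
Substituting M = 420 - 0.6N into the first: N(1 - 0.9·0.6) = 510 - 0.9·420.
So N* = 132/0.46 = 287, and then M* = 420 - 0.6·287 = 248.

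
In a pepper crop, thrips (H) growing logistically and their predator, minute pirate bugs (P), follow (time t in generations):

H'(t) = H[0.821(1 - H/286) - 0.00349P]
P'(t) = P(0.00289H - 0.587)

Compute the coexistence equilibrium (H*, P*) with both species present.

From dP/dt = 0 with P > 0: 0.00289H* = 0.587, so H* = 203.
Substitute into dH/dt = 0: 0.821(1 - 203/286) = 0.00349P*.
The bracket is 0.29, giving P* = 0.238/0.00349 = 68.2.

H* ≈ 203, P* ≈ 68.2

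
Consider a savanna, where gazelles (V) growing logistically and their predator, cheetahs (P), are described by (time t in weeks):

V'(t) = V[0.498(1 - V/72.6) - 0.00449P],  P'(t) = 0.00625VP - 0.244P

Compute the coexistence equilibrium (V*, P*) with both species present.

From dP/dt = 0 with P > 0: 0.00625V* = 0.244, so V* = 39.
Substitute into dV/dt = 0: 0.498(1 - 39/72.6) = 0.00449P*.
The bracket is 0.462, giving P* = 0.23/0.00449 = 51.3.

V* ≈ 39, P* ≈ 51.3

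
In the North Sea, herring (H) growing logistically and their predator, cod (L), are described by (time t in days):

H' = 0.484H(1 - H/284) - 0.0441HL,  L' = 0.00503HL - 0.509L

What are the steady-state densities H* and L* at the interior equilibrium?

H* ≈ 101, L* ≈ 7.06

From dL/dt = 0 with L > 0: 0.00503H* = 0.509, so H* = 101.
Substitute into dH/dt = 0: 0.484(1 - 101/284) = 0.0441L*.
The bracket is 0.644, giving L* = 0.312/0.0441 = 7.06.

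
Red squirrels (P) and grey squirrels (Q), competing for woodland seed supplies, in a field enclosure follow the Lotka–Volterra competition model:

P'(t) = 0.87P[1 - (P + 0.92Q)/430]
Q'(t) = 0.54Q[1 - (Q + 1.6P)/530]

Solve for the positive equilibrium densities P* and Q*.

P* ≈ 122, Q* ≈ 335

Setting both brackets to zero gives the nullclines P + 0.92Q = 430 and 1.6P + Q = 530.
Substituting Q = 530 - 1.6P into the first: P(1 - 0.92·1.6) = 430 - 0.92·530.
So P* = -57.6/-0.472 = 122, and then Q* = 530 - 1.6·122 = 335.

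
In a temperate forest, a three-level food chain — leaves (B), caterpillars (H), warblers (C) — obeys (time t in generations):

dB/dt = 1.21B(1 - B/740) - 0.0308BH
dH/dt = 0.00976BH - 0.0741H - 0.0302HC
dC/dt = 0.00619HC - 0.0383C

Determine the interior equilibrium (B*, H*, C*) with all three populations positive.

From dC/dt = 0: 0.00619H* = 0.0383, so H* = 6.19.
From dB/dt = 0: 1.21(1 - B*/740) = 0.0308·6.19, giving B* = 740·(1 - 0.157) = 623.
From dH/dt = 0: 0.00976·623 - 0.0741 = 0.0302C*, so C* = 6.01/0.0302 = 199.

B* ≈ 623, H* ≈ 6.19, C* ≈ 199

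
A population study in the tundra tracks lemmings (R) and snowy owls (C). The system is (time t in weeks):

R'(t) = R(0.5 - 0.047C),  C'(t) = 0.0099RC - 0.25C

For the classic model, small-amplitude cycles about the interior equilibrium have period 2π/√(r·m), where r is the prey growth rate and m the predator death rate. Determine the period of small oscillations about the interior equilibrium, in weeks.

Here r = 0.5 and m = 0.25, so r·m = 0.125.
ω = √0.125 = 0.354 per week, hence T = 2π/ω ≈ 17.8 weeks.

T ≈ 17.8 weeks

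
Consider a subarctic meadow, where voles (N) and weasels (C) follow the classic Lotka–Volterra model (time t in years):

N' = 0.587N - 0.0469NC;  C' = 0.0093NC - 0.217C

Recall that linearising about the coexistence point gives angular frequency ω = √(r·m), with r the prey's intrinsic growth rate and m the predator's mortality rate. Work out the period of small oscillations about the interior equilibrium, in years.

T ≈ 17.6 years

Here r = 0.587 and m = 0.217, so r·m = 0.127.
ω = √0.127 = 0.357 per year, hence T = 2π/ω ≈ 17.6 years.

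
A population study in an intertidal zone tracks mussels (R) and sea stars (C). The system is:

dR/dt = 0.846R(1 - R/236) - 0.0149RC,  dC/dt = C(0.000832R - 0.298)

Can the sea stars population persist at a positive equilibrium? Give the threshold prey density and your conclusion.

The predator equation gives dC/dt > 0 only when R > 0.298/0.000832 = 358.
Without the predator, R → K = 236. Since 236 < 358, the predator cannot invade.

Threshold R = 358; K < 358, so no, the predator goes extinct.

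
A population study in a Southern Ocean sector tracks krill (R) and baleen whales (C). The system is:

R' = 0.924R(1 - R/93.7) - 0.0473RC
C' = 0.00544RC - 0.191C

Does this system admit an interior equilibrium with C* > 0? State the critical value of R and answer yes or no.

Threshold R = 35.1; K > 35.1, so yes, the predator persists.

The predator equation gives dC/dt > 0 only when R > 0.191/0.00544 = 35.1.
Without the predator, R → K = 93.7. Since 93.7 > 35.1, the predator can invade and persist.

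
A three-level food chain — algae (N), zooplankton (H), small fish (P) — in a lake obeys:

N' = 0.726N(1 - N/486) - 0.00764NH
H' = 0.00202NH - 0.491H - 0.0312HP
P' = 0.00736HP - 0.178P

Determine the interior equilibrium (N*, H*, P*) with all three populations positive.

From dP/dt = 0: 0.00736H* = 0.178, so H* = 24.2.
From dN/dt = 0: 0.726(1 - N*/486) = 0.00764·24.2, giving N* = 486·(1 - 0.255) = 362.
From dH/dt = 0: 0.00202·362 - 0.491 = 0.0312P*, so P* = 0.241/0.0312 = 7.72.

N* ≈ 362, H* ≈ 24.2, P* ≈ 7.72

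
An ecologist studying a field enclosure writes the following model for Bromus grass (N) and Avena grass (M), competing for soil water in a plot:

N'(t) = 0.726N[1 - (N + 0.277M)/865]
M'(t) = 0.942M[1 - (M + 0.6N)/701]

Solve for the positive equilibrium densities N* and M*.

N* ≈ 805, M* ≈ 218

Setting both brackets to zero gives the nullclines N + 0.277M = 865 and 0.6N + M = 701.
Substituting M = 701 - 0.6N into the first: N(1 - 0.277·0.6) = 865 - 0.277·701.
So N* = 671/0.834 = 805, and then M* = 701 - 0.6·805 = 218.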